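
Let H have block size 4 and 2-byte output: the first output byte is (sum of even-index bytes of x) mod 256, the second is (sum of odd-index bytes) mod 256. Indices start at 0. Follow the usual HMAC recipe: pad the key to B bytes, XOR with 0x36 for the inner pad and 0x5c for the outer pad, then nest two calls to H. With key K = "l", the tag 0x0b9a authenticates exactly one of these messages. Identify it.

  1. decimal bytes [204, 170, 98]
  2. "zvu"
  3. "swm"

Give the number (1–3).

2

Key "l" = 6c is 1 byte ≤ B = 4; zero-pad to 4 bytes: K' = 6c 00 00 00.
K' ⊕ ipad = 5a 36 36 36; K' ⊕ opad = 30 5c 5c 5c.
m1: inner = H(5a 36 36 36 cc aa 62) = be 16; tag = H(30 5c 5c 5c be 16) = 4ace
m2: inner = H(5a 36 36 36 7a 76 75) = 7f e2; tag = H(30 5c 5c 5c 7f e2) = 0b9a ← matches
m3: inner = H(5a 36 36 36 73 77 6d) = 70 e3; tag = H(30 5c 5c 5c 70 e3) = fc9b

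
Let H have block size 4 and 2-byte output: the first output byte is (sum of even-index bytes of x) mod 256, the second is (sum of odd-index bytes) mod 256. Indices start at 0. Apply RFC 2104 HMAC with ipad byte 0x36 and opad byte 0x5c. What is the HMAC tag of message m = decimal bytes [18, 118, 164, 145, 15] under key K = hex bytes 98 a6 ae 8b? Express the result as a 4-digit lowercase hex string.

Key hex bytes 98 a6 ae 8b is exactly B = 4 bytes: K' = 98 a6 ae 8b.
K' ⊕ ipad = ae 90 98 bd.  K' ⊕ opad = c4 fa f2 d7.
Inner input = (K'⊕ipad) ∥ m = ae 90 98 bd ∥ 12 76 a4 91 0f.
Inner hash: even-index sum = 523 mod 256 = 11; odd-index sum = 596 mod 256 = 84 → 0b 54.
Outer input = (K'⊕opad) ∥ inner = c4 fa f2 d7 ∥ 0b 54.
Outer hash (tag): even-index sum = 449 mod 256 = 193; odd-index sum = 549 mod 256 = 37 → c1 25.

c125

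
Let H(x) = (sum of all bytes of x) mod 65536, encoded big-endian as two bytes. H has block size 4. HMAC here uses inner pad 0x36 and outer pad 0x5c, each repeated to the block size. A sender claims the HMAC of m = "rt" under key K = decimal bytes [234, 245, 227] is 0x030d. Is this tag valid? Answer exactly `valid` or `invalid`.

valid

Key decimal bytes [234, 245, 227] = ea f5 e3 is 3 bytes ≤ B = 4; zero-pad to 4 bytes: K' = ea f5 e3 00.
K' ⊕ ipad = dc c3 d5 36; K' ⊕ opad = b6 a9 bf 5c.
Inner hash: sum = 220+195+213+54+114+116 = 912 → 03 90.
Outer hash (recomputed tag): sum = 182+169+191+92+3+144 = 781 → 03 0d.
Recomputed tag = 030d; claimed = 030d → match.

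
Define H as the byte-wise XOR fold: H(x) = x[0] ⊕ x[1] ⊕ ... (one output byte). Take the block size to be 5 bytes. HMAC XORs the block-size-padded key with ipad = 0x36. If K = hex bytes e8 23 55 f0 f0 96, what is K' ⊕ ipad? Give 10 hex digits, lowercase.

3e36363636

Key hex bytes e8 23 55 f0 f0 96 is 6 bytes > B = 5, so hash it first: H(key) = 08, then zero-pad to 5 bytes: K' = 08 00 00 00 00.
XOR each byte with 0x36: 08⊕36=3e, 00⊕36=36, 00⊕36=36, 00⊕36=36, 00⊕36=36.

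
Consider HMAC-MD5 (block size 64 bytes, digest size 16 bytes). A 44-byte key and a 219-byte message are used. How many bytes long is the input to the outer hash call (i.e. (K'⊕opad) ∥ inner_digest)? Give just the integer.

Key is 44 ≤ 64 bytes, zero-padded: |K'| = 64.
Outer input = (K'⊕opad) ∥ H(inner) → 64 + 16 = 80 bytes.

80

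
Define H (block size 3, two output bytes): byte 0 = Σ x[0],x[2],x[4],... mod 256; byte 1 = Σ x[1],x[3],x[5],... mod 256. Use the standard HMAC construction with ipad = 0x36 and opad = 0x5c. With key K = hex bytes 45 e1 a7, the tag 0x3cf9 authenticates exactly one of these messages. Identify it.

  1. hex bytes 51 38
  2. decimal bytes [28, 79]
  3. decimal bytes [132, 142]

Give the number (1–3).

1

Key hex bytes 45 e1 a7 is exactly B = 3 bytes: K' = 45 e1 a7.
K' ⊕ ipad = 73 d7 91; K' ⊕ opad = 19 bd fb.
m1: inner = H(73 d7 91 51 38) = 3c 28; tag = H(19 bd fb 3c 28) = 3cf9 ← matches
m2: inner = H(73 d7 91 1c 4f) = 53 f3; tag = H(19 bd fb 53 f3) = 0710
m3: inner = H(73 d7 91 84 8e) = 92 5b; tag = H(19 bd fb 92 5b) = 6f4f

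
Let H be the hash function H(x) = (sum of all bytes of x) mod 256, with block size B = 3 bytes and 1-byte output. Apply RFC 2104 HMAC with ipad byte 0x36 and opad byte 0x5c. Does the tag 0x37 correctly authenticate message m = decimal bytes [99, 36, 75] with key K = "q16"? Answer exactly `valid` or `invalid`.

invalid

Key "q16" = 71 31 36 is exactly B = 3 bytes: K' = 71 31 36.
K' ⊕ ipad = 47 07 00; K' ⊕ opad = 2d 6d 6a.
Inner hash: sum = 71+7+0+99+36+75 = 288; mod 256 = 32 → 20.
Outer hash (recomputed tag): sum = 45+109+106+32 = 292; mod 256 = 36 → 24.
Recomputed tag = 24; claimed = 37 → mismatch.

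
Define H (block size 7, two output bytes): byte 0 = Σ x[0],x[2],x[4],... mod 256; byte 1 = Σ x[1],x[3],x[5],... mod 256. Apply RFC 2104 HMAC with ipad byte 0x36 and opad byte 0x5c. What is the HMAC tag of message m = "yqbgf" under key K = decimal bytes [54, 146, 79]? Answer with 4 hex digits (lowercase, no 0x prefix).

Key decimal bytes [54, 146, 79] = 36 92 4f is 3 bytes ≤ B = 7; zero-pad to 7 bytes: K' = 36 92 4f 00 00 00 00.
K' ⊕ ipad = 00 a4 79 36 36 36 36.  K' ⊕ opad = 6a ce 13 5c 5c 5c 5c.
Inner input = (K'⊕ipad) ∥ m = 00 a4 79 36 36 36 36 ∥ 79 71 62 67 66.
Inner hash: even-index sum = 445 mod 256 = 189; odd-index sum = 593 mod 256 = 81 → bd 51.
Outer input = (K'⊕opad) ∥ inner = 6a ce 13 5c 5c 5c 5c ∥ bd 51.
Outer hash (tag): even-index sum = 390 mod 256 = 134; odd-index sum = 579 mod 256 = 67 → 86 43.

8643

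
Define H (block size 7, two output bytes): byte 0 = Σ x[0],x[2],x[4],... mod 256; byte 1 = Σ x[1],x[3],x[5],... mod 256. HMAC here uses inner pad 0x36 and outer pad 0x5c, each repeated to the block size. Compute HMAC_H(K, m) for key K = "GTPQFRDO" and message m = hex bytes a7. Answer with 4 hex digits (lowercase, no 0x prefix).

Key "GTPQFRDO" = 47 54 50 51 46 52 44 4f is 8 bytes > B = 7, so hash it first: H(key) = 21 46, then zero-pad to 7 bytes: K' = 21 46 00 00 00 00 00.
K' ⊕ ipad = 17 70 36 36 36 36 36.  K' ⊕ opad = 7d 1a 5c 5c 5c 5c 5c.
Inner input = (K'⊕ipad) ∥ m = 17 70 36 36 36 36 36 ∥ a7.
Inner hash: even-index sum = 185 mod 256 = 185; odd-index sum = 387 mod 256 = 131 → b9 83.
Outer input = (K'⊕opad) ∥ inner = 7d 1a 5c 5c 5c 5c 5c ∥ b9 83.
Outer hash (tag): even-index sum = 532 mod 256 = 20; odd-index sum = 395 mod 256 = 139 → 14 8b.

148b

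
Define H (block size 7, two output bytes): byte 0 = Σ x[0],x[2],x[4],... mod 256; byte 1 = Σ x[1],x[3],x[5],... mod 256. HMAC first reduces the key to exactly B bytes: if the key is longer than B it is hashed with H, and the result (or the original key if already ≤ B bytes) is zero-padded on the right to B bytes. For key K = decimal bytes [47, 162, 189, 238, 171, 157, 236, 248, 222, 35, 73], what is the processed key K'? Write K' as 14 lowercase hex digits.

|K| = 11 > B = 7, so first hash the key.
H(K): even-index sum = 938 mod 256 = 170; odd-index sum = 840 mod 256 = 72 → aa 48.
Zero-pad H(K) = aa 48 to 7 bytes: K' = aa 48 00 00 00 00 00.

aa480000000000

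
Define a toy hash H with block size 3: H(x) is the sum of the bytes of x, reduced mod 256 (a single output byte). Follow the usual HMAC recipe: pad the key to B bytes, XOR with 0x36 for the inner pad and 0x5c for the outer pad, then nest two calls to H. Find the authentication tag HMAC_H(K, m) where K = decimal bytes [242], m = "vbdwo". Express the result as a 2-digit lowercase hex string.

b8

Key decimal bytes [242] = f2 is 1 byte ≤ B = 3; zero-pad to 3 bytes: K' = f2 00 00.
K' ⊕ ipad = c4 36 36.  K' ⊕ opad = ae 5c 5c.
Inner input = (K'⊕ipad) ∥ m = c4 36 36 ∥ 76 62 64 77 6f.
Inner hash: sum = 196+54+54+118+98+100+119+111 = 850; mod 256 = 82 → 52.
Outer input = (K'⊕opad) ∥ inner = ae 5c 5c ∥ 52.
Outer hash (tag): sum = 174+92+92+82 = 440; mod 256 = 184 → b8.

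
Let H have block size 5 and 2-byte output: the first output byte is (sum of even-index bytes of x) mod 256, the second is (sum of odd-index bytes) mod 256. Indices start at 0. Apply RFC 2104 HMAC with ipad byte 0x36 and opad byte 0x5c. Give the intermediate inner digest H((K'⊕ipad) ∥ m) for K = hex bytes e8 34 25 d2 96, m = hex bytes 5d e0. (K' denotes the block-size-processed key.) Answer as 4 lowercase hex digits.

7143

Key hex bytes e8 34 25 d2 96 is exactly B = 5 bytes: K' = e8 34 25 d2 96.
K' ⊕ ipad = de 02 13 e4 a0.
Inner input = de 02 13 e4 a0 ∥ 5d e0.
Inner hash: even-index sum = 625 mod 256 = 113; odd-index sum = 323 mod 256 = 67 → 71 43.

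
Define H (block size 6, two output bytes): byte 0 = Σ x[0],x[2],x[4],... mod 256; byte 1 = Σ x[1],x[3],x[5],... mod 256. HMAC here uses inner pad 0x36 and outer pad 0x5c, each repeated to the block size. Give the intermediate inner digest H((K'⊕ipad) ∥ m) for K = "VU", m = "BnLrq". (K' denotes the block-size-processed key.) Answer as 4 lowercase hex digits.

Key "VU" = 56 55 is 2 bytes ≤ B = 6; zero-pad to 6 bytes: K' = 56 55 00 00 00 00.
K' ⊕ ipad = 60 63 36 36 36 36.
Inner input = 60 63 36 36 36 36 ∥ 42 6e 4c 72 71.
Inner hash: even-index sum = 459 mod 256 = 203; odd-index sum = 431 mod 256 = 175 → cb af.

cbaf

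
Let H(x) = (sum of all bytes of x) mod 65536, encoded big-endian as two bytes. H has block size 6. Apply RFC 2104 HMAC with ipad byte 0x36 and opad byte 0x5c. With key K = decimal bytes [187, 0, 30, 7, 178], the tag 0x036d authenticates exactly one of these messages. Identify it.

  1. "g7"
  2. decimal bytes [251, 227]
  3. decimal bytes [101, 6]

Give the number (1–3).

Key decimal bytes [187, 0, 30, 7, 178] = bb 00 1e 07 b2 is 5 bytes ≤ B = 6; zero-pad to 6 bytes: K' = bb 00 1e 07 b2 00.
K' ⊕ ipad = 8d 36 28 31 84 36; K' ⊕ opad = e7 5c 42 5b ee 5c.
m1: inner = H(8d 36 28 31 84 36 67 37) = 02 74; tag = H(e7 5c 42 5b ee 5c 02 74) = 03a0
m2: inner = H(8d 36 28 31 84 36 fb e3) = 03 b4; tag = H(e7 5c 42 5b ee 5c 03 b4) = 03e1
m3: inner = H(8d 36 28 31 84 36 65 06) = 02 41; tag = H(e7 5c 42 5b ee 5c 02 41) = 036d ← matches

3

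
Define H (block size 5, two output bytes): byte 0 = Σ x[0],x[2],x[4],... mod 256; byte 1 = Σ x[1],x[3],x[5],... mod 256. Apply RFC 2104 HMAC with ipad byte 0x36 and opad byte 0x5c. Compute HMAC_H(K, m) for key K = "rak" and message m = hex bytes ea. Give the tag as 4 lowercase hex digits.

Key "rak" = 72 61 6b is 3 bytes ≤ B = 5; zero-pad to 5 bytes: K' = 72 61 6b 00 00.
K' ⊕ ipad = 44 57 5d 36 36.  K' ⊕ opad = 2e 3d 37 5c 5c.
Inner input = (K'⊕ipad) ∥ m = 44 57 5d 36 36 ∥ ea.
Inner hash: even-index sum = 215 mod 256 = 215; odd-index sum = 375 mod 256 = 119 → d7 77.
Outer input = (K'⊕opad) ∥ inner = 2e 3d 37 5c 5c ∥ d7 77.
Outer hash (tag): even-index sum = 312 mod 256 = 56; odd-index sum = 368 mod 256 = 112 → 38 70.

3870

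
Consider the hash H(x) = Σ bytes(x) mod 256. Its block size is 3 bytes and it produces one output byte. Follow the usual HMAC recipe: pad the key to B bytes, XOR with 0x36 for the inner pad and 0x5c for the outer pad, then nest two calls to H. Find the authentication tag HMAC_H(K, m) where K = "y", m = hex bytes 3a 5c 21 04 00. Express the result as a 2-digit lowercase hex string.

53

Key "y" = 79 is 1 byte ≤ B = 3; zero-pad to 3 bytes: K' = 79 00 00.
K' ⊕ ipad = 4f 36 36.  K' ⊕ opad = 25 5c 5c.
Inner input = (K'⊕ipad) ∥ m = 4f 36 36 ∥ 3a 5c 21 04 00.
Inner hash: sum = 79+54+54+58+92+33+4+0 = 374; mod 256 = 118 → 76.
Outer input = (K'⊕opad) ∥ inner = 25 5c 5c ∥ 76.
Outer hash (tag): sum = 37+92+92+118 = 339; mod 256 = 83 → 53.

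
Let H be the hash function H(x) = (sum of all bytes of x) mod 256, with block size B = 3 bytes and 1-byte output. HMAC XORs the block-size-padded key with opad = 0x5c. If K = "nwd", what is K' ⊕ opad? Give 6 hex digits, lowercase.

322b38

Key "nwd" = 6e 77 64 is exactly B = 3 bytes: K' = 6e 77 64.
XOR each byte with 0x5c: 6e⊕5c=32, 77⊕5c=2b, 64⊕5c=38.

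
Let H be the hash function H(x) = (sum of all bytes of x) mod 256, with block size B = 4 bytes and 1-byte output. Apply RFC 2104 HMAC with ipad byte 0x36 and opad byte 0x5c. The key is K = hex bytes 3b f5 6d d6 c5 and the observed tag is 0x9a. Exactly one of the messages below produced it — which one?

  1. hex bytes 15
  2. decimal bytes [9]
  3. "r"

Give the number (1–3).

Key hex bytes 3b f5 6d d6 c5 is 5 bytes > B = 4, so hash it first: H(key) = 38, then zero-pad to 4 bytes: K' = 38 00 00 00.
K' ⊕ ipad = 0e 36 36 36; K' ⊕ opad = 64 5c 5c 5c.
m1: inner = H(0e 36 36 36 15) = c5; tag = H(64 5c 5c 5c c5) = 3d
m2: inner = H(0e 36 36 36 09) = b9; tag = H(64 5c 5c 5c b9) = 31
m3: inner = H(0e 36 36 36 72) = 22; tag = H(64 5c 5c 5c 22) = 9a ← matches

3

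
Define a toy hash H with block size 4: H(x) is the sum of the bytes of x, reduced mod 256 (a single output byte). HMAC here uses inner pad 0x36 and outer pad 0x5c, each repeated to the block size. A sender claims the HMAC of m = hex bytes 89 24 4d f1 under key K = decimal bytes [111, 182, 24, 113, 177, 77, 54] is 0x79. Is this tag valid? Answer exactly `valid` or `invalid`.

invalid

Key decimal bytes [111, 182, 24, 113, 177, 77, 54] = 6f b6 18 71 b1 4d 36 is 7 bytes > B = 4, so hash it first: H(key) = e2, then zero-pad to 4 bytes: K' = e2 00 00 00.
K' ⊕ ipad = d4 36 36 36; K' ⊕ opad = be 5c 5c 5c.
Inner hash: sum = 212+54+54+54+137+36+77+241 = 865; mod 256 = 97 → 61.
Outer hash (recomputed tag): sum = 190+92+92+92+97 = 563; mod 256 = 51 → 33.
Recomputed tag = 33; claimed = 79 → mismatch.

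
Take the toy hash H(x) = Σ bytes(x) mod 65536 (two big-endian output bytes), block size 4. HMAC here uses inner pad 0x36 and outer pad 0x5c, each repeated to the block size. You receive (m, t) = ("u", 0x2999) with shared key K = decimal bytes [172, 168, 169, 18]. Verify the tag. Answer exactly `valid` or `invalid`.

invalid

Key decimal bytes [172, 168, 169, 18] = ac a8 a9 12 is exactly B = 4 bytes: K' = ac a8 a9 12.
K' ⊕ ipad = 9a 9e 9f 24; K' ⊕ opad = f0 f4 f5 4e.
Inner hash: sum = 154+158+159+36+117 = 624 → 02 70.
Outer hash (recomputed tag): sum = 240+244+245+78+2+112 = 921 → 03 99.
Recomputed tag = 0399; claimed = 2999 → mismatch.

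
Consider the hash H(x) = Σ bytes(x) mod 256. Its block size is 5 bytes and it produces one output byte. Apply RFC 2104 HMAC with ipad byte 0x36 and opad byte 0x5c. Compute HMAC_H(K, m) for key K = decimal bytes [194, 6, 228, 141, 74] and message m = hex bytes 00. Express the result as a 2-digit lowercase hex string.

c4

Key decimal bytes [194, 6, 228, 141, 74] = c2 06 e4 8d 4a is exactly B = 5 bytes: K' = c2 06 e4 8d 4a.
K' ⊕ ipad = f4 30 d2 bb 7c.  K' ⊕ opad = 9e 5a b8 d1 16.
Inner input = (K'⊕ipad) ∥ m = f4 30 d2 bb 7c ∥ 00.
Inner hash: sum = 244+48+210+187+124+0 = 813; mod 256 = 45 → 2d.
Outer input = (K'⊕opad) ∥ inner = 9e 5a b8 d1 16 ∥ 2d.
Outer hash (tag): sum = 158+90+184+209+22+45 = 708; mod 256 = 196 → c4.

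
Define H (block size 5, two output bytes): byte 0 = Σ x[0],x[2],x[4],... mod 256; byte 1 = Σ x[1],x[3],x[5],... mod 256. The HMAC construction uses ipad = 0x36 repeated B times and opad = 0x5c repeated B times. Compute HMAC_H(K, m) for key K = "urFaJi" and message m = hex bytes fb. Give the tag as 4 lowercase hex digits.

4c5b

Key "urFaJi" = 75 72 46 61 4a 69 is 6 bytes > B = 5, so hash it first: H(key) = 05 3c, then zero-pad to 5 bytes: K' = 05 3c 00 00 00.
K' ⊕ ipad = 33 0a 36 36 36.  K' ⊕ opad = 59 60 5c 5c 5c.
Inner input = (K'⊕ipad) ∥ m = 33 0a 36 36 36 ∥ fb.
Inner hash: even-index sum = 159 mod 256 = 159; odd-index sum = 315 mod 256 = 59 → 9f 3b.
Outer input = (K'⊕opad) ∥ inner = 59 60 5c 5c 5c ∥ 9f 3b.
Outer hash (tag): even-index sum = 332 mod 256 = 76; odd-index sum = 347 mod 256 = 91 → 4c 5b.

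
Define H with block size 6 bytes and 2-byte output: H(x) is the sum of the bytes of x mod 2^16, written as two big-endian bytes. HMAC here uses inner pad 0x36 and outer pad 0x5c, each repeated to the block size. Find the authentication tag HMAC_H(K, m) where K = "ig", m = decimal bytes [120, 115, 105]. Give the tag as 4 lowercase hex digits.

02be

Key "ig" = 69 67 is 2 bytes ≤ B = 6; zero-pad to 6 bytes: K' = 69 67 00 00 00 00.
K' ⊕ ipad = 5f 51 36 36 36 36.  K' ⊕ opad = 35 3b 5c 5c 5c 5c.
Inner input = (K'⊕ipad) ∥ m = 5f 51 36 36 36 36 ∥ 78 73 69.
Inner hash: sum = 95+81+54+54+54+54+120+115+105 = 732 → 02 dc.
Outer input = (K'⊕opad) ∥ inner = 35 3b 5c 5c 5c 5c ∥ 02 dc.
Outer hash (tag): sum = 53+59+92+92+92+92+2+220 = 702 → 02 be.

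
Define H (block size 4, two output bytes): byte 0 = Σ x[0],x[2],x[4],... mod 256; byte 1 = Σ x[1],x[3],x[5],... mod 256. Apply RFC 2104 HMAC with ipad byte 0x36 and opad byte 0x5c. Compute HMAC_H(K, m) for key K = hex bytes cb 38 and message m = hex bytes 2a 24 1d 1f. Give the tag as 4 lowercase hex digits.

Key hex bytes cb 38 is 2 bytes ≤ B = 4; zero-pad to 4 bytes: K' = cb 38 00 00.
K' ⊕ ipad = fd 0e 36 36.  K' ⊕ opad = 97 64 5c 5c.
Inner input = (K'⊕ipad) ∥ m = fd 0e 36 36 ∥ 2a 24 1d 1f.
Inner hash: even-index sum = 378 mod 256 = 122; odd-index sum = 135 mod 256 = 135 → 7a 87.
Outer input = (K'⊕opad) ∥ inner = 97 64 5c 5c ∥ 7a 87.
Outer hash (tag): even-index sum = 365 mod 256 = 109; odd-index sum = 327 mod 256 = 71 → 6d 47.

6d47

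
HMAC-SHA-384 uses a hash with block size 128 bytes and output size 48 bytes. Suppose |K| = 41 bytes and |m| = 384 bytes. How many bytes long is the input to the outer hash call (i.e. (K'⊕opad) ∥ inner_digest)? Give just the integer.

Key is 41 ≤ 128 bytes, zero-padded: |K'| = 128.
Outer input = (K'⊕opad) ∥ H(inner) → 128 + 48 = 176 bytes.

176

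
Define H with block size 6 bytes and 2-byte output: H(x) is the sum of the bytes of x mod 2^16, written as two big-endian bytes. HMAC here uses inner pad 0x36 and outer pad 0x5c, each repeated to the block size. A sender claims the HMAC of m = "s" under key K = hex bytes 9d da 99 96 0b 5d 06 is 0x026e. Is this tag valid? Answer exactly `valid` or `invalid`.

Key hex bytes 9d da 99 96 0b 5d 06 is 7 bytes > B = 6, so hash it first: H(key) = 03 14, then zero-pad to 6 bytes: K' = 03 14 00 00 00 00.
K' ⊕ ipad = 35 22 36 36 36 36; K' ⊕ opad = 5f 48 5c 5c 5c 5c.
Inner hash: sum = 53+34+54+54+54+54+115 = 418 → 01 a2.
Outer hash (recomputed tag): sum = 95+72+92+92+92+92+1+162 = 698 → 02 ba.
Recomputed tag = 02ba; claimed = 026e → mismatch.

invalid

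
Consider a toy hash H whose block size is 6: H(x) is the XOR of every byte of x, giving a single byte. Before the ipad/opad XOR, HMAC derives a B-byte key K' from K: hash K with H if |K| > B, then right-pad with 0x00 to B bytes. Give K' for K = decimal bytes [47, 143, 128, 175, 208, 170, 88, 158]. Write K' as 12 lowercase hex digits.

|K| = 8 > B = 6, so first hash the key.
H(K): XOR 2f⊕8f⊕80⊕af⊕d0⊕aa⊕58⊕9e = 33.
Zero-pad H(K) = 33 to 6 bytes: K' = 33 00 00 00 00 00.

330000000000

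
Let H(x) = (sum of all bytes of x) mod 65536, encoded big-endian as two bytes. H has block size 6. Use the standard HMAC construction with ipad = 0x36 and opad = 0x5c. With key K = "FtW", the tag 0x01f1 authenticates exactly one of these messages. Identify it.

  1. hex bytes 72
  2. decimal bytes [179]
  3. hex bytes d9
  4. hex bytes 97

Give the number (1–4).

3

Key "FtW" = 46 74 57 is 3 bytes ≤ B = 6; zero-pad to 6 bytes: K' = 46 74 57 00 00 00.
K' ⊕ ipad = 70 42 61 36 36 36; K' ⊕ opad = 1a 28 0b 5c 5c 5c.
m1: inner = H(70 42 61 36 36 36 72) = 02 27; tag = H(1a 28 0b 5c 5c 5c 02 27) = 018a
m2: inner = H(70 42 61 36 36 36 b3) = 02 68; tag = H(1a 28 0b 5c 5c 5c 02 68) = 01cb
m3: inner = H(70 42 61 36 36 36 d9) = 02 8e; tag = H(1a 28 0b 5c 5c 5c 02 8e) = 01f1 ← matches
m4: inner = H(70 42 61 36 36 36 97) = 02 4c; tag = H(1a 28 0b 5c 5c 5c 02 4c) = 01af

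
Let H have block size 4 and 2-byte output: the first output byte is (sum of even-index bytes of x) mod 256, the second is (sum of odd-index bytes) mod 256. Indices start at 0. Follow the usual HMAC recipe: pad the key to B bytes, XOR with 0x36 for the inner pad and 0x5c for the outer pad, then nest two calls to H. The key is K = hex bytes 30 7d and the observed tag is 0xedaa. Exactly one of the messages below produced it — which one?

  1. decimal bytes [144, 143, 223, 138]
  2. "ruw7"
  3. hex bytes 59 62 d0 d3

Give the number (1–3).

Key hex bytes 30 7d is 2 bytes ≤ B = 4; zero-pad to 4 bytes: K' = 30 7d 00 00.
K' ⊕ ipad = 06 4b 36 36; K' ⊕ opad = 6c 21 5c 5c.
m1: inner = H(06 4b 36 36 90 8f df 8a) = ab 9a; tag = H(6c 21 5c 5c ab 9a) = 7317
m2: inner = H(06 4b 36 36 72 75 77 37) = 25 2d; tag = H(6c 21 5c 5c 25 2d) = edaa ← matches
m3: inner = H(06 4b 36 36 59 62 d0 d3) = 65 b6; tag = H(6c 21 5c 5c 65 b6) = 2d33

2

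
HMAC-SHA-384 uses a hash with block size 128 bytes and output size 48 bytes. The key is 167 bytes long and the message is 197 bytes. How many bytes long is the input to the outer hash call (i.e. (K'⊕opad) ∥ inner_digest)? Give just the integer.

Key is 167 > 128 bytes, so it is hashed to 48 bytes then zero-padded to 128: |K'| = 128.
Outer input = (K'⊕opad) ∥ H(inner) → 128 + 48 = 176 bytes.

176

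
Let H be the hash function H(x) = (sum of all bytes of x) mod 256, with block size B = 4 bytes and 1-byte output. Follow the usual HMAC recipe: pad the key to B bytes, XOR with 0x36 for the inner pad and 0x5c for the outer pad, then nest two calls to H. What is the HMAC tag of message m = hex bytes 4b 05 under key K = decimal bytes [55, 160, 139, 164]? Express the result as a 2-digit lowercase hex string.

6c

Key decimal bytes [55, 160, 139, 164] = 37 a0 8b a4 is exactly B = 4 bytes: K' = 37 a0 8b a4.
K' ⊕ ipad = 01 96 bd 92.  K' ⊕ opad = 6b fc d7 f8.
Inner input = (K'⊕ipad) ∥ m = 01 96 bd 92 ∥ 4b 05.
Inner hash: sum = 1+150+189+146+75+5 = 566; mod 256 = 54 → 36.
Outer input = (K'⊕opad) ∥ inner = 6b fc d7 f8 ∥ 36.
Outer hash (tag): sum = 107+252+215+248+54 = 876; mod 256 = 108 → 6c.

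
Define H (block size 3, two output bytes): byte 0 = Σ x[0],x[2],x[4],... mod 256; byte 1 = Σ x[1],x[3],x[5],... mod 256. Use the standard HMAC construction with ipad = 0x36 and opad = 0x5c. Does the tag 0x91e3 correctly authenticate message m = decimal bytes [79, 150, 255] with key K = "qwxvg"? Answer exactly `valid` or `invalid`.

Key "qwxvg" = 71 77 78 76 67 is 5 bytes > B = 3, so hash it first: H(key) = 50 ed, then zero-pad to 3 bytes: K' = 50 ed 00.
K' ⊕ ipad = 66 db 36; K' ⊕ opad = 0c b1 5c.
Inner hash: even-index sum = 306 mod 256 = 50; odd-index sum = 553 mod 256 = 41 → 32 29.
Outer hash (recomputed tag): even-index sum = 145 mod 256 = 145; odd-index sum = 227 mod 256 = 227 → 91 e3.
Recomputed tag = 91e3; claimed = 91e3 → match.

valid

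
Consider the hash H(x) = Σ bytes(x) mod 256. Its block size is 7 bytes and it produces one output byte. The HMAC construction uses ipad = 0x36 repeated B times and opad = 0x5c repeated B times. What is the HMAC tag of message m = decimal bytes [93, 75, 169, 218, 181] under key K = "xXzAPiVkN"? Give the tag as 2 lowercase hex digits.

Key "xXzAPiVkN" = 78 58 7a 41 50 69 56 6b 4e is 9 bytes > B = 7, so hash it first: H(key) = 53, then zero-pad to 7 bytes: K' = 53 00 00 00 00 00 00.
K' ⊕ ipad = 65 36 36 36 36 36 36.  K' ⊕ opad = 0f 5c 5c 5c 5c 5c 5c.
Inner input = (K'⊕ipad) ∥ m = 65 36 36 36 36 36 36 ∥ 5d 4b a9 da b5.
Inner hash: sum = 101+54+54+54+54+54+54+93+75+169+218+181 = 1161; mod 256 = 137 → 89.
Outer input = (K'⊕opad) ∥ inner = 0f 5c 5c 5c 5c 5c 5c ∥ 89.
Outer hash (tag): sum = 15+92+92+92+92+92+92+137 = 704; mod 256 = 192 → c0.

c0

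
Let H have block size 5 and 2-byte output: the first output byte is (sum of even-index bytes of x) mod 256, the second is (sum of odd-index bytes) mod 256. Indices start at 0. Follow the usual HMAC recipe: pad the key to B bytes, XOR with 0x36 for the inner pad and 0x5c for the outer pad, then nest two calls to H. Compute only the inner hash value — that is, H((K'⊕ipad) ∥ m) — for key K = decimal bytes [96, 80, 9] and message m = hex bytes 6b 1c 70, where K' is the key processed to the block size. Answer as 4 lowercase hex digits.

Key decimal bytes [96, 80, 9] = 60 50 09 is 3 bytes ≤ B = 5; zero-pad to 5 bytes: K' = 60 50 09 00 00.
K' ⊕ ipad = 56 66 3f 36 36.
Inner input = 56 66 3f 36 36 ∥ 6b 1c 70.
Inner hash: even-index sum = 231 mod 256 = 231; odd-index sum = 375 mod 256 = 119 → e7 77.

e777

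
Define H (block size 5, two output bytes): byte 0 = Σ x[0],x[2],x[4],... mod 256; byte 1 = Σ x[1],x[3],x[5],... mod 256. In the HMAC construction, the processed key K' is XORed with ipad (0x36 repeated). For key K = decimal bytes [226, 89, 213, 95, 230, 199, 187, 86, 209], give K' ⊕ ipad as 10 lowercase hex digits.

1fe3363636

Key decimal bytes [226, 89, 213, 95, 230, 199, 187, 86, 209] = e2 59 d5 5f e6 c7 bb 56 d1 is 9 bytes > B = 5, so hash it first: H(key) = 29 d5, then zero-pad to 5 bytes: K' = 29 d5 00 00 00.
XOR each byte with 0x36: 29⊕36=1f, d5⊕36=e3, 00⊕36=36, 00⊕36=36, 00⊕36=36.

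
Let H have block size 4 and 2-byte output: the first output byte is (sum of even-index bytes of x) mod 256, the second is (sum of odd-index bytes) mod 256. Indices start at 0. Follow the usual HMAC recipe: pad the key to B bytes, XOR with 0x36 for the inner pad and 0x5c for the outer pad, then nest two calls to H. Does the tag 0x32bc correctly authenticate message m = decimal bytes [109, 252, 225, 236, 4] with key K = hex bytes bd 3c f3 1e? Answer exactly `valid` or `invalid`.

Key hex bytes bd 3c f3 1e is exactly B = 4 bytes: K' = bd 3c f3 1e.
K' ⊕ ipad = 8b 0a c5 28; K' ⊕ opad = e1 60 af 42.
Inner hash: even-index sum = 674 mod 256 = 162; odd-index sum = 538 mod 256 = 26 → a2 1a.
Outer hash (recomputed tag): even-index sum = 562 mod 256 = 50; odd-index sum = 188 mod 256 = 188 → 32 bc.
Recomputed tag = 32bc; claimed = 32bc → match.

valid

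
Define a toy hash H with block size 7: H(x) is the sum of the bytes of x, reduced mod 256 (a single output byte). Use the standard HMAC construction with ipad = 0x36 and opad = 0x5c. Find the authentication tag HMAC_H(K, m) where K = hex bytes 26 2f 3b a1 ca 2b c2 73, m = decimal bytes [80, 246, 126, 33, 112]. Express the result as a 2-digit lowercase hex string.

35

Key hex bytes 26 2f 3b a1 ca 2b c2 73 is 8 bytes > B = 7, so hash it first: H(key) = 5b, then zero-pad to 7 bytes: K' = 5b 00 00 00 00 00 00.
K' ⊕ ipad = 6d 36 36 36 36 36 36.  K' ⊕ opad = 07 5c 5c 5c 5c 5c 5c.
Inner input = (K'⊕ipad) ∥ m = 6d 36 36 36 36 36 36 ∥ 50 f6 7e 21 70.
Inner hash: sum = 109+54+54+54+54+54+54+80+246+126+33+112 = 1030; mod 256 = 6 → 06.
Outer input = (K'⊕opad) ∥ inner = 07 5c 5c 5c 5c 5c 5c ∥ 06.
Outer hash (tag): sum = 7+92+92+92+92+92+92+6 = 565; mod 256 = 53 → 35.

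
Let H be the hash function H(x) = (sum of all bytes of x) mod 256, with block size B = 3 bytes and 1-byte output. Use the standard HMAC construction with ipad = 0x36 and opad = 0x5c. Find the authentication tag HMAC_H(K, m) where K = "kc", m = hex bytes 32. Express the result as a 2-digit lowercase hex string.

ec

Key "kc" = 6b 63 is 2 bytes ≤ B = 3; zero-pad to 3 bytes: K' = 6b 63 00.
K' ⊕ ipad = 5d 55 36.  K' ⊕ opad = 37 3f 5c.
Inner input = (K'⊕ipad) ∥ m = 5d 55 36 ∥ 32.
Inner hash: sum = 93+85+54+50 = 282; mod 256 = 26 → 1a.
Outer input = (K'⊕opad) ∥ inner = 37 3f 5c ∥ 1a.
Outer hash (tag): sum = 55+63+92+26 = 236 → ec.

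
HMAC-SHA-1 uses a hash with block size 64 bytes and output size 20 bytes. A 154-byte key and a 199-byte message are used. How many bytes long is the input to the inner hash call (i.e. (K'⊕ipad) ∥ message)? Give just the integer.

263

Key is 154 > 64 bytes, so it is hashed to 20 bytes then zero-padded to 64: |K'| = 64.
Inner input = (K'⊕ipad) ∥ m → 64 + 199 = 263 bytes.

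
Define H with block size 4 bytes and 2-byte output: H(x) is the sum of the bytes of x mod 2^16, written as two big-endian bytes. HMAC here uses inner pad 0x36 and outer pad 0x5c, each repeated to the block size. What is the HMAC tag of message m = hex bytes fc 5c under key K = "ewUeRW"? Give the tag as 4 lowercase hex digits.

Key "ewUeRW" = 65 77 55 65 52 57 is 6 bytes > B = 4, so hash it first: H(key) = 02 3f, then zero-pad to 4 bytes: K' = 02 3f 00 00.
K' ⊕ ipad = 34 09 36 36.  K' ⊕ opad = 5e 63 5c 5c.
Inner input = (K'⊕ipad) ∥ m = 34 09 36 36 ∥ fc 5c.
Inner hash: sum = 52+9+54+54+252+92 = 513 → 02 01.
Outer input = (K'⊕opad) ∥ inner = 5e 63 5c 5c ∥ 02 01.
Outer hash (tag): sum = 94+99+92+92+2+1 = 380 → 01 7c.

017c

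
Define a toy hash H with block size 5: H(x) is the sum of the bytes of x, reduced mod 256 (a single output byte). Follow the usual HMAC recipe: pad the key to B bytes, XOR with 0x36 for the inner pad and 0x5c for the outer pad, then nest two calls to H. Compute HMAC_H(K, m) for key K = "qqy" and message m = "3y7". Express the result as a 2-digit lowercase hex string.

Key "qqy" = 71 71 79 is 3 bytes ≤ B = 5; zero-pad to 5 bytes: K' = 71 71 79 00 00.
K' ⊕ ipad = 47 47 4f 36 36.  K' ⊕ opad = 2d 2d 25 5c 5c.
Inner input = (K'⊕ipad) ∥ m = 47 47 4f 36 36 ∥ 33 79 37.
Inner hash: sum = 71+71+79+54+54+51+121+55 = 556; mod 256 = 44 → 2c.
Outer input = (K'⊕opad) ∥ inner = 2d 2d 25 5c 5c ∥ 2c.
Outer hash (tag): sum = 45+45+37+92+92+44 = 355; mod 256 = 99 → 63.

63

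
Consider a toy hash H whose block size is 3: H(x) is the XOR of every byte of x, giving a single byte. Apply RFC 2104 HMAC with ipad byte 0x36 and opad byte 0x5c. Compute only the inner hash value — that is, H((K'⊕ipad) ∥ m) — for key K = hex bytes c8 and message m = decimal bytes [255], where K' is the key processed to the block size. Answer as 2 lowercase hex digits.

Key hex bytes c8 is 1 byte ≤ B = 3; zero-pad to 3 bytes: K' = c8 00 00.
K' ⊕ ipad = fe 36 36.
Inner input = fe 36 36 ∥ ff.
Inner hash: XOR fe⊕36⊕36⊕ff = 01.

01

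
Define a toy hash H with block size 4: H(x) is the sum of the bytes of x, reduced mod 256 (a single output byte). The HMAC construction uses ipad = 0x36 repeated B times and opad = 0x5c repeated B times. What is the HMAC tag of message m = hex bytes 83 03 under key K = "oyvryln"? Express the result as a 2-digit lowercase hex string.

Key "oyvryln" = 6f 79 76 72 79 6c 6e is 7 bytes > B = 4, so hash it first: H(key) = 23, then zero-pad to 4 bytes: K' = 23 00 00 00.
K' ⊕ ipad = 15 36 36 36.  K' ⊕ opad = 7f 5c 5c 5c.
Inner input = (K'⊕ipad) ∥ m = 15 36 36 36 ∥ 83 03.
Inner hash: sum = 21+54+54+54+131+3 = 317; mod 256 = 61 → 3d.
Outer input = (K'⊕opad) ∥ inner = 7f 5c 5c 5c ∥ 3d.
Outer hash (tag): sum = 127+92+92+92+61 = 464; mod 256 = 208 → d0.

d0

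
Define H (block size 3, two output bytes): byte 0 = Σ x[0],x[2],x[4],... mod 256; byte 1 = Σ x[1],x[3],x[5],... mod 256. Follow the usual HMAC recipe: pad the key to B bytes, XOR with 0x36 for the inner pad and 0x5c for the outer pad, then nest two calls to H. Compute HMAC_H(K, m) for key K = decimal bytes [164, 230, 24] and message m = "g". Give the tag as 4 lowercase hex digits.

Key decimal bytes [164, 230, 24] = a4 e6 18 is exactly B = 3 bytes: K' = a4 e6 18.
K' ⊕ ipad = 92 d0 2e.  K' ⊕ opad = f8 ba 44.
Inner input = (K'⊕ipad) ∥ m = 92 d0 2e ∥ 67.
Inner hash: even-index sum = 192 mod 256 = 192; odd-index sum = 311 mod 256 = 55 → c0 37.
Outer input = (K'⊕opad) ∥ inner = f8 ba 44 ∥ c0 37.
Outer hash (tag): even-index sum = 371 mod 256 = 115; odd-index sum = 378 mod 256 = 122 → 73 7a.

737a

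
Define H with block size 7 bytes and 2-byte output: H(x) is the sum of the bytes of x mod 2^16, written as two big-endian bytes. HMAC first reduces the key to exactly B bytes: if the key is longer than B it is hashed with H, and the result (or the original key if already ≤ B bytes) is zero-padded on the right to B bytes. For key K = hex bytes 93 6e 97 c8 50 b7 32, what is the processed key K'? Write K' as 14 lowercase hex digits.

936e97c850b732

Key hex bytes 93 6e 97 c8 50 b7 32 is exactly B = 7 bytes: K' = 93 6e 97 c8 50 b7 32.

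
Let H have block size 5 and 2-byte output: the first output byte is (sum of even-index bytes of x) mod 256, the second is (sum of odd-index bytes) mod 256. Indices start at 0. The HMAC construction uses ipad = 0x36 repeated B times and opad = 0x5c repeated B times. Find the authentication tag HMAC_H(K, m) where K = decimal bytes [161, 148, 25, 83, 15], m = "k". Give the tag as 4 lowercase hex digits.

Key decimal bytes [161, 148, 25, 83, 15] = a1 94 19 53 0f is exactly B = 5 bytes: K' = a1 94 19 53 0f.
K' ⊕ ipad = 97 a2 2f 65 39.  K' ⊕ opad = fd c8 45 0f 53.
Inner input = (K'⊕ipad) ∥ m = 97 a2 2f 65 39 ∥ 6b.
Inner hash: even-index sum = 255 mod 256 = 255; odd-index sum = 370 mod 256 = 114 → ff 72.
Outer input = (K'⊕opad) ∥ inner = fd c8 45 0f 53 ∥ ff 72.
Outer hash (tag): even-index sum = 519 mod 256 = 7; odd-index sum = 470 mod 256 = 214 → 07 d6.

07d6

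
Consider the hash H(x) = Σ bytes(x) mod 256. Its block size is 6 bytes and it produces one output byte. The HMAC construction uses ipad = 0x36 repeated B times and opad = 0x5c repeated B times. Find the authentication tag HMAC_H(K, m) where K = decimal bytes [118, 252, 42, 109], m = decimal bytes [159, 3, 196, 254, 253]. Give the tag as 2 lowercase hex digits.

77

Key decimal bytes [118, 252, 42, 109] = 76 fc 2a 6d is 4 bytes ≤ B = 6; zero-pad to 6 bytes: K' = 76 fc 2a 6d 00 00.
K' ⊕ ipad = 40 ca 1c 5b 36 36.  K' ⊕ opad = 2a a0 76 31 5c 5c.
Inner input = (K'⊕ipad) ∥ m = 40 ca 1c 5b 36 36 ∥ 9f 03 c4 fe fd.
Inner hash: sum = 64+202+28+91+54+54+159+3+196+254+253 = 1358; mod 256 = 78 → 4e.
Outer input = (K'⊕opad) ∥ inner = 2a a0 76 31 5c 5c ∥ 4e.
Outer hash (tag): sum = 42+160+118+49+92+92+78 = 631; mod 256 = 119 → 77.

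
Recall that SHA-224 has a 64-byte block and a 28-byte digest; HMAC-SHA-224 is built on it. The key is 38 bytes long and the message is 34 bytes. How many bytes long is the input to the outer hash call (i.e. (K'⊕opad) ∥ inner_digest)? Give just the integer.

Key is 38 ≤ 64 bytes, zero-padded: |K'| = 64.
Outer input = (K'⊕opad) ∥ H(inner) → 64 + 28 = 92 bytes.

92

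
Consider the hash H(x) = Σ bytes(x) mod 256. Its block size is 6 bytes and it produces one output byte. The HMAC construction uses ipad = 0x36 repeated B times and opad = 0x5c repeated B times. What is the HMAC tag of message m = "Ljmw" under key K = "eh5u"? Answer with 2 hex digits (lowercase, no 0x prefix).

Key "eh5u" = 65 68 35 75 is 4 bytes ≤ B = 6; zero-pad to 6 bytes: K' = 65 68 35 75 00 00.
K' ⊕ ipad = 53 5e 03 43 36 36.  K' ⊕ opad = 39 34 69 29 5c 5c.
Inner input = (K'⊕ipad) ∥ m = 53 5e 03 43 36 36 ∥ 4c 6a 6d 77.
Inner hash: sum = 83+94+3+67+54+54+76+106+109+119 = 765; mod 256 = 253 → fd.
Outer input = (K'⊕opad) ∥ inner = 39 34 69 29 5c 5c ∥ fd.
Outer hash (tag): sum = 57+52+105+41+92+92+253 = 692; mod 256 = 180 → b4.

b4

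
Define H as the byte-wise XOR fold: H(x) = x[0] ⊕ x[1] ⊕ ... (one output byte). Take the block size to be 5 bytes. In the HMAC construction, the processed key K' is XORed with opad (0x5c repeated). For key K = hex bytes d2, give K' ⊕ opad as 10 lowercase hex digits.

Key hex bytes d2 is 1 byte ≤ B = 5; zero-pad to 5 bytes: K' = d2 00 00 00 00.
XOR each byte with 0x5c: d2⊕5c=8e, 00⊕5c=5c, 00⊕5c=5c, 00⊕5c=5c, 00⊕5c=5c.

8e5c5c5c5c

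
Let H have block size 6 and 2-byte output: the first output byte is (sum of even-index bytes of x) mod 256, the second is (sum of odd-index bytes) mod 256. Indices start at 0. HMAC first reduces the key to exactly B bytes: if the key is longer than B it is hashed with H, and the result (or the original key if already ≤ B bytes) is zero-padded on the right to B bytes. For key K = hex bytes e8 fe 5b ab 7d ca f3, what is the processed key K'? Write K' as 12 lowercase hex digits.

|K| = 7 > B = 6, so first hash the key.
H(K): even-index sum = 691 mod 256 = 179; odd-index sum = 627 mod 256 = 115 → b3 73.
Zero-pad H(K) = b3 73 to 6 bytes: K' = b3 73 00 00 00 00.

b37300000000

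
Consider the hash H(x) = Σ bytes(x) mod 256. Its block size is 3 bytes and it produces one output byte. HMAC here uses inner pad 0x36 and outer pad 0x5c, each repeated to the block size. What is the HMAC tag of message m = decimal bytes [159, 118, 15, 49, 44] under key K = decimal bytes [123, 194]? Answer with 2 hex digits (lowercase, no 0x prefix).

19

Key decimal bytes [123, 194] = 7b c2 is 2 bytes ≤ B = 3; zero-pad to 3 bytes: K' = 7b c2 00.
K' ⊕ ipad = 4d f4 36.  K' ⊕ opad = 27 9e 5c.
Inner input = (K'⊕ipad) ∥ m = 4d f4 36 ∥ 9f 76 0f 31 2c.
Inner hash: sum = 77+244+54+159+118+15+49+44 = 760; mod 256 = 248 → f8.
Outer input = (K'⊕opad) ∥ inner = 27 9e 5c ∥ f8.
Outer hash (tag): sum = 39+158+92+248 = 537; mod 256 = 25 → 19.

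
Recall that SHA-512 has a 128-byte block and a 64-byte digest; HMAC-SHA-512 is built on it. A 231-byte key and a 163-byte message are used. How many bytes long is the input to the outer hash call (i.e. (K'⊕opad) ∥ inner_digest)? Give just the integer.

192

Key is 231 > 128 bytes, so it is hashed to 64 bytes then zero-padded to 128: |K'| = 128.
Outer input = (K'⊕opad) ∥ H(inner) → 128 + 64 = 192 bytes.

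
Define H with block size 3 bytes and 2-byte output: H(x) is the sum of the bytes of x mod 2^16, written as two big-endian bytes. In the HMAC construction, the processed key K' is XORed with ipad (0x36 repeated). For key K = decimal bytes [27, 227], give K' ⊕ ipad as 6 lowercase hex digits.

Key decimal bytes [27, 227] = 1b e3 is 2 bytes ≤ B = 3; zero-pad to 3 bytes: K' = 1b e3 00.
XOR each byte with 0x36: 1b⊕36=2d, e3⊕36=d5, 00⊕36=36.

2dd536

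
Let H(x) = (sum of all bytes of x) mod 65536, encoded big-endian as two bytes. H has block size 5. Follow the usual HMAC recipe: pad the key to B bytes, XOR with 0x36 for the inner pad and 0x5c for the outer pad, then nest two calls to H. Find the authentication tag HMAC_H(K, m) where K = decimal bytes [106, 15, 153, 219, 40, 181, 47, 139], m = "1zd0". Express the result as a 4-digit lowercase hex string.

0315

Key decimal bytes [106, 15, 153, 219, 40, 181, 47, 139] = 6a 0f 99 db 28 b5 2f 8b is 8 bytes > B = 5, so hash it first: H(key) = 03 84, then zero-pad to 5 bytes: K' = 03 84 00 00 00.
K' ⊕ ipad = 35 b2 36 36 36.  K' ⊕ opad = 5f d8 5c 5c 5c.
Inner input = (K'⊕ipad) ∥ m = 35 b2 36 36 36 ∥ 31 7a 64 30.
Inner hash: sum = 53+178+54+54+54+49+122+100+48 = 712 → 02 c8.
Outer input = (K'⊕opad) ∥ inner = 5f d8 5c 5c 5c ∥ 02 c8.
Outer hash (tag): sum = 95+216+92+92+92+2+200 = 789 → 03 15.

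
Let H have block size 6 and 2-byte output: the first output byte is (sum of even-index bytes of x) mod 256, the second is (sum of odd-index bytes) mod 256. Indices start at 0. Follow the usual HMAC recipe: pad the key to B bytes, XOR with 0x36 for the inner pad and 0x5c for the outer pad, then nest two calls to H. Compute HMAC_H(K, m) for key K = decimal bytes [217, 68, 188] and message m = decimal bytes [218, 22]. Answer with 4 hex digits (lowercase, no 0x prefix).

4ac4

Key decimal bytes [217, 68, 188] = d9 44 bc is 3 bytes ≤ B = 6; zero-pad to 6 bytes: K' = d9 44 bc 00 00 00.
K' ⊕ ipad = ef 72 8a 36 36 36.  K' ⊕ opad = 85 18 e0 5c 5c 5c.
Inner input = (K'⊕ipad) ∥ m = ef 72 8a 36 36 36 ∥ da 16.
Inner hash: even-index sum = 649 mod 256 = 137; odd-index sum = 244 mod 256 = 244 → 89 f4.
Outer input = (K'⊕opad) ∥ inner = 85 18 e0 5c 5c 5c ∥ 89 f4.
Outer hash (tag): even-index sum = 586 mod 256 = 74; odd-index sum = 452 mod 256 = 196 → 4a c4.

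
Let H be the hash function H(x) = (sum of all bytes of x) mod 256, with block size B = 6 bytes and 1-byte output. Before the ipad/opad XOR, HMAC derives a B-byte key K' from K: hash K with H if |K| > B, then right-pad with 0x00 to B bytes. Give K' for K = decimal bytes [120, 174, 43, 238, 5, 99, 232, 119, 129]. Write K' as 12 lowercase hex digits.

|K| = 9 > B = 6, so first hash the key.
H(K): sum = 120+174+43+238+5+99+232+119+129 = 1159; mod 256 = 135 → 87.
Zero-pad H(K) = 87 to 6 bytes: K' = 87 00 00 00 00 00.

870000000000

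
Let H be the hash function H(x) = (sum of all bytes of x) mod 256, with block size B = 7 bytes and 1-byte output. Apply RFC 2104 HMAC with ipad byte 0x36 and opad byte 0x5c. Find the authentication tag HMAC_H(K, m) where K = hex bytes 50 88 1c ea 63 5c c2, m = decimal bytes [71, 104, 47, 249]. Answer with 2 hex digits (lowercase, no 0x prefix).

Key hex bytes 50 88 1c ea 63 5c c2 is exactly B = 7 bytes: K' = 50 88 1c ea 63 5c c2.
K' ⊕ ipad = 66 be 2a dc 55 6a f4.  K' ⊕ opad = 0c d4 40 b6 3f 00 9e.
Inner input = (K'⊕ipad) ∥ m = 66 be 2a dc 55 6a f4 ∥ 47 68 2f f9.
Inner hash: sum = 102+190+42+220+85+106+244+71+104+47+249 = 1460; mod 256 = 180 → b4.
Outer input = (K'⊕opad) ∥ inner = 0c d4 40 b6 3f 00 9e ∥ b4.
Outer hash (tag): sum = 12+212+64+182+63+0+158+180 = 871; mod 256 = 103 → 67.

67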